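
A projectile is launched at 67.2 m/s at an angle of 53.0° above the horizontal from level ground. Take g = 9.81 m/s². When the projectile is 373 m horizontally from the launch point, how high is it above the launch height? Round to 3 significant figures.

v_x = 67.2 cos 53.0° = 40.44 m/s, v_y0 = 67.2 sin 53.0° = 53.67 m/s.
Time to reach x = 373 m: t = x / v_x = 373 / 40.44 = 9.224 s.
y = v_y0 t − ½ g t² = 53.67×9.224 − 4.905×9.224² = 77.7 m.

77.7 m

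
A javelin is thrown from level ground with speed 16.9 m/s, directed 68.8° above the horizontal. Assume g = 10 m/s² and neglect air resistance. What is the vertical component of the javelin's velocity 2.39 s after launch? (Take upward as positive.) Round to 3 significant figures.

Initial vertical component: v_y0 = 16.9 sin 68.8° = 15.76 m/s.
v_y(t) = v_y0 − g t = 15.76 − 10 × 2.39 = -8.14 m/s.

-8.14 m/s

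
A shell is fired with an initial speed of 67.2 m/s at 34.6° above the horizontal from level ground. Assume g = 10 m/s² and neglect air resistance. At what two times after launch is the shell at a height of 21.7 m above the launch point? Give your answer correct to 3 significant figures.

0.619 s and 7.01 s

v_y0 = 67.2 sin 34.6° = 38.16 m/s.
Set y = v_y0 t − ½ g t² = 21.7: 5.000 t² − 38.16 t + 21.7 = 0.
t = [38.16 ± √(1456 − 434.0)] / 10 = (38.16 ± 31.97) / 10, giving t = 0.619 s or t = 7.01 s.
So the shell is at 21.7 m at t = 0.619 s (rising) and t = 7.01 s (falling).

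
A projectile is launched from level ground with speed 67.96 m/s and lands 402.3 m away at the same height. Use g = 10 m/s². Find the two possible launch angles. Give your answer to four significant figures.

30.29° and 59.71°

Level-ground range: R = v₀² sin(2θ)/g ⇒ sin 2θ = R g / v₀² = 402.3×10/67.96² = 0.8711.
2θ = arcsin(0.8711) = 60.587° or 180° − 60.587° = 119.413°.
So θ = 30.29° or θ = 59.71°.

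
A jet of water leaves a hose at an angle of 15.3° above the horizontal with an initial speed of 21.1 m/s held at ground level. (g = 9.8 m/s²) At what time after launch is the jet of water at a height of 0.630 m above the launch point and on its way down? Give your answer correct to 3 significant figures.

v_y0 = 21.1 sin 15.3° = 5.568 m/s.
Set y = v_y0 t − ½ g t² = 0.630: 4.900 t² − 5.568 t + 0.630 = 0.
t = [5.568 ± √(31.00 − 12.35)] / 9.8 = (5.568 ± 4.319) / 9.8, giving t = 0.127 s or t = 1.01 s.
On the way down corresponds to the larger root: t = 1.01 s.

1.01 s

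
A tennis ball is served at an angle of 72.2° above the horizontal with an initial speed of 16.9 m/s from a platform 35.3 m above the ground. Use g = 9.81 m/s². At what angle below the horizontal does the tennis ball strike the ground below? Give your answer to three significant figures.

v_x = 16.9 cos 72.2° = 5.166 m/s.
At impact |v_y| = √(v_y0² + 2 g h) = √(16.09² + 2×9.81×35.3) = 30.85 m/s.
Angle below horizontal = arctan(|v_y| / v_x) = arctan(30.85 / 5.166) = 80.5°.

80.5°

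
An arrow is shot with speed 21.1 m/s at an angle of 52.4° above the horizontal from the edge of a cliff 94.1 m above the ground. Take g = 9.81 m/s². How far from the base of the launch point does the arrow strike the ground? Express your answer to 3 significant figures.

82.4 m

Components: v_x = 21.1 cos 52.4° = 12.87 m/s, v_y = 21.1 sin 52.4° = 16.72 m/s.
Vertical: 0 = 94.1 + 16.72 t − ½(9.81) t² ⇒ 4.905 t² − 16.72 t − 94.1 = 0.
t = [16.72 + √(279.6 + 1846)] / 9.810 = 6.404 s.
Horizontal: R = v_x · t = 12.87 × 6.404 = 82.4 m.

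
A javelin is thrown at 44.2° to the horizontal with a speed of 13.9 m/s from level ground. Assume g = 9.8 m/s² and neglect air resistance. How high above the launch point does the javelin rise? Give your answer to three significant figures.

Vertical component of launch velocity: v_y = 13.9 sin 44.2° = 9.691 m/s.
At the highest point the vertical velocity is zero, so v_y² = 2 g h_max.
h_max = (9.691)² / (2 × 9.8) = 93.92 / 19.60 = 4.79 m.

4.79 m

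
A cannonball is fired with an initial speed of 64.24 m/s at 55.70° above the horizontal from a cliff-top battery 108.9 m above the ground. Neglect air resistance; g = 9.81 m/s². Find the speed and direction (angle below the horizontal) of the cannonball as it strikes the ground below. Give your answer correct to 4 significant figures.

v_x = 64.24 cos 55.70° = 36.201 m/s (constant).
|v_y| at impact = √((53.069)² + 2×9.81×108.9) = 70.377 m/s.
Speed = √(36.201² + 70.377²) = 79.14 m/s; angle = arctan(70.377/36.201) = 62.78° below horizontal.

79.14 m/s at 62.78° below the horizontal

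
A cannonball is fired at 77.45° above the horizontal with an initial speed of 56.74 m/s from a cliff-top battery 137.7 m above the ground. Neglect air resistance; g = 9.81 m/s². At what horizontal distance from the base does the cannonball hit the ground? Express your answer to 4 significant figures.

Components: v_x = 56.74 cos 77.45° = 12.329 m/s, v_y = 56.74 sin 77.45° = 55.384 m/s.
Vertical: 0 = 137.7 + 55.384 t − ½(9.81) t² ⇒ 4.905 t² − 55.384 t − 137.7 = 0.
t = [55.384 + √(3067.4 + 2701.7)] / 9.810 = 13.388 s.
Horizontal: R = v_x · t = 12.329 × 13.388 = 165.1 m.

165.1 m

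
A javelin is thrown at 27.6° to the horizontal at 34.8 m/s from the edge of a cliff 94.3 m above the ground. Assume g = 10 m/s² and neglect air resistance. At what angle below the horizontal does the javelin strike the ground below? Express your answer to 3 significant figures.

56.3°

v_x = 34.8 cos 27.6° = 30.84 m/s.
At impact |v_y| = √(v_y0² + 2 g h) = √(16.12² + 2×10×94.3) = 46.32 m/s.
Angle below horizontal = arctan(|v_y| / v_x) = arctan(46.32 / 30.84) = 56.3°.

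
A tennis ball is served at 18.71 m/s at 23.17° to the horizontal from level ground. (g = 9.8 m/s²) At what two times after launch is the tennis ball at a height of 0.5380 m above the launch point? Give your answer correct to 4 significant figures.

0.07703 s and 1.425 s

v_y0 = 18.71 sin 23.17° = 7.3616 m/s.
Set y = v_y0 t − ½ g t² = 0.5380: 4.900 t² − 7.3616 t + 0.5380 = 0.
t = [7.3616 ± √(54.193 − 10.545)] / 9.8 = (7.3616 ± 6.6067) / 9.8, giving t = 0.07703 s or t = 1.425 s.
So the tennis ball is at 0.5380 m at t = 0.07703 s (rising) and t = 1.425 s (falling).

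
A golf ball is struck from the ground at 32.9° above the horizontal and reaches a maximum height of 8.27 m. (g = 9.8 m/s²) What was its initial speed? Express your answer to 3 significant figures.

At maximum height v_y = 0, so (v₀ sin θ)² = 2 g H.
v₀ sin 32.9° = √(2 × 9.8 × 8.27) = 12.73 m/s.
v₀ = 12.73 / sin 32.9° = 12.73 / 0.5432 = 23.4 m/s.

23.4 m/s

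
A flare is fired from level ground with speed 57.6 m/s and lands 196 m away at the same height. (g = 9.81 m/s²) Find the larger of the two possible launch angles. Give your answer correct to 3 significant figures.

Level-ground range: R = v₀² sin(2θ)/g ⇒ sin 2θ = R g / v₀² = 196×9.81/57.6² = 0.5795.
2θ = arcsin(0.5795) = 35.42° or 180° − 35.42° = 144.58°.
So θ = 17.7° or θ = 72.3°.

72.3°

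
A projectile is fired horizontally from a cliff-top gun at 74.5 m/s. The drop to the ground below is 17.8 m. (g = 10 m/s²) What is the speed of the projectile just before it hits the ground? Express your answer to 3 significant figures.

76.9 m/s

Fall time: t = √(2 × 17.8 / 10) = 1.887 s.
At impact: v_x = 74.5 m/s (unchanged), v_y = g t = 10 × 1.887 = 18.87 m/s.
Speed = √(v_x² + v_y²) = √(5550 + 356.1) = 76.9 m/s.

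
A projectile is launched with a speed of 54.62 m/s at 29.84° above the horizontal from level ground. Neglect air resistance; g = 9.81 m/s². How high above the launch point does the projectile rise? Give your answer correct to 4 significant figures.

37.65 m

Vertical component of launch velocity: v_y = 54.62 sin 29.84° = 27.178 m/s.
At the highest point the vertical velocity is zero, so v_y² = 2 g h_max.
h_max = (27.178)² / (2 × 9.81) = 738.64 / 19.62 = 37.65 m.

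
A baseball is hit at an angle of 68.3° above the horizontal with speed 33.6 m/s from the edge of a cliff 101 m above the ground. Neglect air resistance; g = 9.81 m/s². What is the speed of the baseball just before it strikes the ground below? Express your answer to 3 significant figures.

55.8 m/s

v_x = 33.6 cos 68.3° = 12.42 m/s is unchanged throughout.
For the vertical component, v_y² = v_y0² + 2 g h = (31.22)² + 2×9.81×101 = 2956, so |v_y| = 54.37 m/s.
Impact speed = √(v_x² + v_y²) = √(154.3 + 2956) = 55.8 m/s.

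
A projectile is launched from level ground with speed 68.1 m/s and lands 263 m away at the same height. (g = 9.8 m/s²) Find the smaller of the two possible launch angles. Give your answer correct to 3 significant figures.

16.9°

Level-ground range: R = v₀² sin(2θ)/g ⇒ sin 2θ = R g / v₀² = 263×9.8/68.1² = 0.5558.
2θ = arcsin(0.5558) = 33.77° or 180° − 33.77° = 146.23°.
So θ = 16.9° or θ = 73.1°.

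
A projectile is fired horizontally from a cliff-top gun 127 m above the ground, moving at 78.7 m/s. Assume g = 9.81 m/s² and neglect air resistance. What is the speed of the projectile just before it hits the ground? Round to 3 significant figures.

Fall time: t = √(2 × 127 / 9.81) = 5.088 s.
At impact: v_x = 78.7 m/s (unchanged), v_y = g t = 9.81 × 5.088 = 49.91 m/s.
Speed = √(v_x² + v_y²) = √(6194 + 2491) = 93.2 m/s.

93.2 m/s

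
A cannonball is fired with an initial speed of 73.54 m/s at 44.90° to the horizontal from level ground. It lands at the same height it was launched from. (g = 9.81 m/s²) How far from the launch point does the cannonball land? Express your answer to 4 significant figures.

Components: v_x = 73.54 cos 44.90° = 52.091 m/s, v_y = 73.54 sin 44.90° = 51.910 m/s.
Time of flight (same landing height): t = 2 v_y / g = 2 × 51.910 / 9.81 = 10.583 s.
Range: R = v_x · t = 52.091 × 10.583 = 551.3 m.

551.3 m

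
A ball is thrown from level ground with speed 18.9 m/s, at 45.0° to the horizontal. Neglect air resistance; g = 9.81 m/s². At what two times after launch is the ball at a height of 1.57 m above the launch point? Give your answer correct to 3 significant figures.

v_y0 = 18.9 sin 45.0° = 13.36 m/s.
Set y = v_y0 t − ½ g t² = 1.57: 4.905 t² − 13.36 t + 1.57 = 0.
t = [13.36 ± √(178.5 − 30.80)] / 9.81 = (13.36 ± 12.15) / 9.81, giving t = 0.123 s or t = 2.60 s.
So the ball is at 1.57 m at t = 0.123 s (rising) and t = 2.60 s (falling).

0.123 s and 2.60 s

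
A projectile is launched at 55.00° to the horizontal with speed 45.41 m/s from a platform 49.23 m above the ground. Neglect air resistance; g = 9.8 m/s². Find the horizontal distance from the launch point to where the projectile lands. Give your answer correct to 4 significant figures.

227.7 m

Components: v_x = 45.41 cos 55.00° = 26.046 m/s, v_y = 45.41 sin 55.00° = 37.198 m/s.
Vertical: 0 = 49.23 + 37.198 t − ½(9.8) t² ⇒ 4.900 t² − 37.198 t − 49.23 = 0.
t = [37.198 + √(1383.7 + 964.91)] / 9.800 = 8.7409 s.
Horizontal: R = v_x · t = 26.046 × 8.7409 = 227.7 m.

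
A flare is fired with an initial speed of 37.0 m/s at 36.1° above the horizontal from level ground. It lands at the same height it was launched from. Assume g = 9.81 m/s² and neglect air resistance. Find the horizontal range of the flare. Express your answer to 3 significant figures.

133 m

For level ground, R = v₀² sin(2θ) / g.
sin(2 × 36.1°) = sin 72.20° = 0.9521.
R = (37.0)² × 0.9521 / 9.81 = 133 m.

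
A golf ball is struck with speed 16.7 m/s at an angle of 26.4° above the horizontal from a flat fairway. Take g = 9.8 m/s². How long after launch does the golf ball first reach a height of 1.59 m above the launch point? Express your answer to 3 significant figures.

v_y0 = 16.7 sin 26.4° = 7.425 m/s.
Set y = v_y0 t − ½ g t² = 1.59: 4.900 t² − 7.425 t + 1.59 = 0.
t = [7.425 ± √(55.13 − 31.16)] / 9.8 = (7.425 ± 4.896) / 9.8, giving t = 0.258 s or t = 1.26 s.
The golf ball is on the way up at the first time, so t = 0.258 s.

0.258 s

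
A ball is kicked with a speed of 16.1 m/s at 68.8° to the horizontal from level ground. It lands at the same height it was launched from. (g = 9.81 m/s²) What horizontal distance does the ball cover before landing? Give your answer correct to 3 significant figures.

17.8 m

Components: v_x = 16.1 cos 68.8° = 5.822 m/s, v_y = 16.1 sin 68.8° = 15.01 m/s.
Time of flight (same landing height): t = 2 v_y / g = 2 × 15.01 / 9.81 = 3.060 s.
Range: R = v_x · t = 5.822 × 3.060 = 17.8 m.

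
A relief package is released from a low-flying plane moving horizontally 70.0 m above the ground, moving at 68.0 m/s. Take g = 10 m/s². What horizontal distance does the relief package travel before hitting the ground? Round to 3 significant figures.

Initial vertical velocity is zero, so the fall time comes from h = ½ g t²: t = √(2 × 70.0 / 10) = 3.742 s.
Horizontal motion is uniform at 68.0 m/s, so x = 68.0 × 3.742 = 254 m.

254 m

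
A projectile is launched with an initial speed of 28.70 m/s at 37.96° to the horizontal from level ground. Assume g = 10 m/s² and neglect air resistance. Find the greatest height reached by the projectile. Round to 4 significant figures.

15.58 m

Vertical component of launch velocity: v_y = 28.70 sin 37.96° = 17.654 m/s.
At the highest point the vertical velocity is zero, so v_y² = 2 g h_max.
h_max = (17.654)² / (2 × 10) = 311.66 / 20.00 = 15.58 m.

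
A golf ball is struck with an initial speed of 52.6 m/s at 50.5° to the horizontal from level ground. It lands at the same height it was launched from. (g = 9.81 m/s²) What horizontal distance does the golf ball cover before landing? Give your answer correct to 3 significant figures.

277 m

For level ground, R = v₀² sin(2θ) / g.
sin(2 × 50.5°) = sin 101.0° = 0.9816.
R = (52.6)² × 0.9816 / 9.81 = 277 m.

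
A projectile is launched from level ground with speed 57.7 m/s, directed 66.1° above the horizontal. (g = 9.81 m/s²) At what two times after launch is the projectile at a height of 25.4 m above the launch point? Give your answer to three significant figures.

v_y0 = 57.7 sin 66.1° = 52.75 m/s.
Set y = v_y0 t − ½ g t² = 25.4: 4.905 t² − 52.75 t + 25.4 = 0.
t = [52.75 ± √(2783 − 498.3)] / 9.81 = (52.75 ± 47.80) / 9.81, giving t = 0.505 s or t = 10.2 s.
So the projectile is at 25.4 m at t = 0.505 s (rising) and t = 10.2 s (falling).

0.505 s and 10.2 s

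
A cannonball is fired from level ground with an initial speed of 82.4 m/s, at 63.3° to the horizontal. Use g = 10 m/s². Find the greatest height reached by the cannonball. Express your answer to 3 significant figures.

271 m

Vertical component of launch velocity: v_y = 82.4 sin 63.3° = 73.61 m/s.
At the highest point the vertical velocity is zero, so v_y² = 2 g h_max.
h_max = (73.61)² / (2 × 10) = 5418 / 20.00 = 271 m.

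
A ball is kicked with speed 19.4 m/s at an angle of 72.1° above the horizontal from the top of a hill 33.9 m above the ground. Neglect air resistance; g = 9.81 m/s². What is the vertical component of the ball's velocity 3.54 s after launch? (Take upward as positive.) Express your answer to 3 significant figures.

Initial vertical component: v_y0 = 19.4 sin 72.1° = 18.46 m/s.
v_y(t) = v_y0 − g t = 18.46 − 9.81 × 3.54 = -16.3 m/s.

-16.3 m/s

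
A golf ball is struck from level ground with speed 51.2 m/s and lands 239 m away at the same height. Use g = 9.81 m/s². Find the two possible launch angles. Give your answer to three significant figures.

31.7° and 58.3°

Level-ground range: R = v₀² sin(2θ)/g ⇒ sin 2θ = R g / v₀² = 239×9.81/51.2² = 0.8944.
2θ = arcsin(0.8944) = 63.43° or 180° − 63.43° = 116.57°.
So θ = 31.7° or θ = 58.3°.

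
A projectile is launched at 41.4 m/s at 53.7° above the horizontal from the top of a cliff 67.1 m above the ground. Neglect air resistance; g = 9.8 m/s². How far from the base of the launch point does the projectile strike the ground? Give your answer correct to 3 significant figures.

207 m

Components: v_x = 41.4 cos 53.7° = 24.51 m/s, v_y = 41.4 sin 53.7° = 33.37 m/s.
Vertical: 0 = 67.1 + 33.37 t − ½(9.8) t² ⇒ 4.900 t² − 33.37 t − 67.1 = 0.
t = [33.37 + √(1114 + 1315)] / 9.800 = 8.434 s.
Horizontal: R = v_x · t = 24.51 × 8.434 = 207 m.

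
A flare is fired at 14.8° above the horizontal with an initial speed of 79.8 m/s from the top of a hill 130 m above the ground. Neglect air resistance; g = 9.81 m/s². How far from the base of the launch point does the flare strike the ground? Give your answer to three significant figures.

Components: v_x = 79.8 cos 14.8° = 77.15 m/s, v_y = 79.8 sin 14.8° = 20.38 m/s.
Vertical: 0 = 130 + 20.38 t − ½(9.81) t² ⇒ 4.905 t² − 20.38 t − 130 = 0.
t = [20.38 + √(415.3 + 2551)] / 9.810 = 7.629 s.
Horizontal: R = v_x · t = 77.15 × 7.629 = 589 m.

589 m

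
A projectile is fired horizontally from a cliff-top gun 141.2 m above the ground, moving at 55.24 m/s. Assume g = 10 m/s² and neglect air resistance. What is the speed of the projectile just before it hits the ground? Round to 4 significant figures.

76.65 m/s

Fall time: t = √(2 × 141.2 / 10) = 5.3141 s.
At impact: v_x = 55.24 m/s (unchanged), v_y = g t = 10 × 5.3141 = 53.141 m/s.
Speed = √(v_x² + v_y²) = √(3051.5 + 2824.0) = 76.65 m/s.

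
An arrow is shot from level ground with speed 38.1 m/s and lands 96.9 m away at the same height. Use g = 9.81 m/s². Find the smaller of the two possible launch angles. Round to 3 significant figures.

Level-ground range: R = v₀² sin(2θ)/g ⇒ sin 2θ = R g / v₀² = 96.9×9.81/38.1² = 0.6549.
2θ = arcsin(0.6549) = 40.91° or 180° − 40.91° = 139.09°.
So θ = 20.5° or θ = 69.5°.

20.5°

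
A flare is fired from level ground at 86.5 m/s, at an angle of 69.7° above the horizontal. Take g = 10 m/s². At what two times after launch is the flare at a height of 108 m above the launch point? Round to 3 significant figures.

v_y0 = 86.5 sin 69.7° = 81.13 m/s.
Set y = v_y0 t − ½ g t² = 108: 5.000 t² − 81.13 t + 108 = 0.
t = [81.13 ± √(6582 − 2160)] / 10 = (81.13 ± 66.50) / 10, giving t = 1.46 s or t = 14.8 s.
So the flare is at 108 m at t = 1.46 s (rising) and t = 14.8 s (falling).

1.46 s and 14.8 s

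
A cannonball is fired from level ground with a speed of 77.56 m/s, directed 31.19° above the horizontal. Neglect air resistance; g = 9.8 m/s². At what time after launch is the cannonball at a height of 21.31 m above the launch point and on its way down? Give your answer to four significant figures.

v_y0 = 77.56 sin 31.19° = 40.167 m/s.
Set y = v_y0 t − ½ g t² = 21.31: 4.900 t² − 40.167 t + 21.31 = 0.
t = [40.167 ± √(1613.4 − 417.68)] / 9.8 = (40.167 ± 34.579) / 9.8, giving t = 0.5702 s or t = 7.627 s.
On the way down corresponds to the larger root: t = 7.627 s.

7.627 s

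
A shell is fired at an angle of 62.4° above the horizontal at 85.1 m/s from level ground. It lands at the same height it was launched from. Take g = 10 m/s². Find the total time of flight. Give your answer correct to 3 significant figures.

15.1 s

Vertical component: v_y = 85.1 sin 62.4° = 75.42 m/s.
For a projectile landing at launch height, time of flight is t = 2 v_y / g = 2 × 75.42 / 10 = 15.1 s.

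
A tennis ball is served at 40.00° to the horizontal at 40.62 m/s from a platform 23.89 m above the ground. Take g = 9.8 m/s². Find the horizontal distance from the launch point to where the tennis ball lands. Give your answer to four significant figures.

Components: v_x = 40.62 cos 40.00° = 31.117 m/s, v_y = 40.62 sin 40.00° = 26.110 m/s.
Vertical: 0 = 23.89 + 26.110 t − ½(9.8) t² ⇒ 4.900 t² − 26.110 t − 23.89 = 0.
t = [26.110 + √(681.73 + 468.24)] / 9.800 = 6.1246 s.
Horizontal: R = v_x · t = 31.117 × 6.1246 = 190.6 m.

190.6 m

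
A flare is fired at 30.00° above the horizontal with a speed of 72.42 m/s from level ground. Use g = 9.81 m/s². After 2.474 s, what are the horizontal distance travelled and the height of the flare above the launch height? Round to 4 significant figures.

x = 155.2 m, y = 59.56 m

v_x = 72.42 cos 30.00° = 62.718 m/s; v_y0 = 72.42 sin 30.00° = 36.210 m/s.
x = v_x t = 62.718 × 2.474 = 155.2 m.
y = v_y0 t − ½ g t² = 36.210×2.474 − 4.905×2.474² = 59.56 m.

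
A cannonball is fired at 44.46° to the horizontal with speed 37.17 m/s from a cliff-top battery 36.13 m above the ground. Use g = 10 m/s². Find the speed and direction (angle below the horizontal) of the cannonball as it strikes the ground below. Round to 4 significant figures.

45.87 m/s at 54.67° below the horizontal

v_x = 37.17 cos 44.46° = 26.530 m/s (constant).
|v_y| at impact = √((26.034)² + 2×10×36.13) = 37.422 m/s.
Speed = √(26.530² + 37.422²) = 45.87 m/s; angle = arctan(37.422/26.530) = 54.67° below horizontal.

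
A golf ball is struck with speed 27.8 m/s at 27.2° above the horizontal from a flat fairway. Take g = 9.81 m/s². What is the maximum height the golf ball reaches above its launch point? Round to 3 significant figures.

8.23 m

Vertical component of launch velocity: v_y = 27.8 sin 27.2° = 12.71 m/s.
At the highest point the vertical velocity is zero, so v_y² = 2 g h_max.
h_max = (12.71)² / (2 × 9.81) = 161.5 / 19.62 = 8.23 m.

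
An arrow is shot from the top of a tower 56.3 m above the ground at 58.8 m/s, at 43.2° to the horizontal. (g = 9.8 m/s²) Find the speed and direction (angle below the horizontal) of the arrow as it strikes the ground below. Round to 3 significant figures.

v_x = 58.8 cos 43.2° = 42.86 m/s (constant).
|v_y| at impact = √((40.25)² + 2×9.8×56.3) = 52.19 m/s.
Speed = √(42.86² + 52.19²) = 67.5 m/s; angle = arctan(52.19/42.86) = 50.6° below horizontal.

67.5 m/s at 50.6° below the horizontal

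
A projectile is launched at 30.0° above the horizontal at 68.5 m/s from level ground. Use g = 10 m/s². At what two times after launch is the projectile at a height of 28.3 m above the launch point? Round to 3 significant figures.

v_y0 = 68.5 sin 30.0° = 34.25 m/s.
Set y = v_y0 t − ½ g t² = 28.3: 5.000 t² − 34.25 t + 28.3 = 0.
t = [34.25 ± √(1173 − 566.0)] / 10 = (34.25 ± 24.64) / 10, giving t = 0.961 s or t = 5.89 s.
So the projectile is at 28.3 m at t = 0.961 s (rising) and t = 5.89 s (falling).

0.961 s and 5.89 s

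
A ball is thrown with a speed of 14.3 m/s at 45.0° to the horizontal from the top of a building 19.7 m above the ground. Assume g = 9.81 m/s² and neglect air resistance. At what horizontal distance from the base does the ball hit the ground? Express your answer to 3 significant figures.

Components: v_x = 14.3 cos 45.0° = 10.11 m/s, v_y = 14.3 sin 45.0° = 10.11 m/s.
Vertical: 0 = 19.7 + 10.11 t − ½(9.81) t² ⇒ 4.905 t² − 10.11 t − 19.7 = 0.
t = [10.11 + √(102.2 + 386.5)] / 9.810 = 3.284 s.
Horizontal: R = v_x · t = 10.11 × 3.284 = 33.2 m.

33.2 m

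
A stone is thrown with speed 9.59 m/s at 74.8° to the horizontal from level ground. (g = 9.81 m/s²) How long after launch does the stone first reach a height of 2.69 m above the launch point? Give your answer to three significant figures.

0.359 s

v_y0 = 9.59 sin 74.8° = 9.255 m/s.
Set y = v_y0 t − ½ g t² = 2.69: 4.905 t² − 9.255 t + 2.69 = 0.
t = [9.255 ± √(85.66 − 52.78)] / 9.81 = (9.255 ± 5.734) / 9.81, giving t = 0.359 s or t = 1.53 s.
The stone is on the way up at the first time, so t = 0.359 s.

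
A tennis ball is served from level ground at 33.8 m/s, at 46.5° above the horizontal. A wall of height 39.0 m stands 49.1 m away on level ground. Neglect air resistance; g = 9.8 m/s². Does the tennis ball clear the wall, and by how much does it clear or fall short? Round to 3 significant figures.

v_x = 33.8 cos 46.5° = 23.27 m/s; v_y0 = 33.8 sin 46.5° = 24.52 m/s.
Time to reach the wall: t = 49.1 / 23.27 = 2.110 s.
Height at that point: y = 24.52×2.110 − 4.900×2.110² = 29.92 m.
That is 39.0 − 29.92 = 9.08 m below the top of the wall, so the tennis ball does not clear it.

No — it falls 9.08 m short of clearing the wall.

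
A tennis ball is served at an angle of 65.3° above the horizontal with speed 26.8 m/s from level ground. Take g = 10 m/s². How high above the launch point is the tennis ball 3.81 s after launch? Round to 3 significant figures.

20.2 m

v_y0 = 26.8 sin 65.3° = 24.35 m/s.
y(t) = v_y0 t − ½ g t² = 24.35×3.81 − 5.000×3.81² = 20.2 m.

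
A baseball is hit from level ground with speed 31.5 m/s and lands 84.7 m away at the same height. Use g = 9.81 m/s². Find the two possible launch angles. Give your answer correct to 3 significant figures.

Level-ground range: R = v₀² sin(2θ)/g ⇒ sin 2θ = R g / v₀² = 84.7×9.81/31.5² = 0.8374.
2θ = arcsin(0.8374) = 56.87° or 180° − 56.87° = 123.13°.
So θ = 28.4° or θ = 61.6°.

28.4° and 61.6°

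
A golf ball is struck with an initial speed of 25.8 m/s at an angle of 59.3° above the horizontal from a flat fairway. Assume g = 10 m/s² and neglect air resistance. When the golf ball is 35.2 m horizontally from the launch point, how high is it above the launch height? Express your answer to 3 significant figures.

23.6 m

v_x = 25.8 cos 59.3° = 13.17 m/s, v_y0 = 25.8 sin 59.3° = 22.18 m/s.
Time to reach x = 35.2 m: t = x / v_x = 35.2 / 13.17 = 2.673 s.
y = v_y0 t − ½ g t² = 22.18×2.673 − 5.000×2.673² = 23.6 m.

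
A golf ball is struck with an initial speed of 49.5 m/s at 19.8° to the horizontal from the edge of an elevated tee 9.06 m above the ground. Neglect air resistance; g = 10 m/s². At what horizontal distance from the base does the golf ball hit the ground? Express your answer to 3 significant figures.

178 m

Components: v_x = 49.5 cos 19.8° = 46.57 m/s, v_y = 49.5 sin 19.8° = 16.77 m/s.
Vertical: 0 = 9.06 + 16.77 t − ½(10) t² ⇒ 5.000 t² − 16.77 t − 9.06 = 0.
t = [16.77 + √(281.2 + 181.2)] / 10.00 = 3.827 s.
Horizontal: R = v_x · t = 46.57 × 3.827 = 178 m.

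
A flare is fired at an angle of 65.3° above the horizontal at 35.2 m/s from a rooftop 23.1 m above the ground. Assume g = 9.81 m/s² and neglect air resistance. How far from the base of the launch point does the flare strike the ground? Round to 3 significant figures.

Components: v_x = 35.2 cos 65.3° = 14.71 m/s, v_y = 35.2 sin 65.3° = 31.98 m/s.
Vertical: 0 = 23.1 + 31.98 t − ½(9.81) t² ⇒ 4.905 t² − 31.98 t − 23.1 = 0.
t = [31.98 + √(1023 + 453.2)] / 9.810 = 7.176 s.
Horizontal: R = v_x · t = 14.71 × 7.176 = 106 m.

106 m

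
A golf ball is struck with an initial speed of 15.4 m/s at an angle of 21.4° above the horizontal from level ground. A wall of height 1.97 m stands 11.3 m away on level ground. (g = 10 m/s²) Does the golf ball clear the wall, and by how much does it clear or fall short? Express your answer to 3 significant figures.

v_x = 15.4 cos 21.4° = 14.34 m/s; v_y0 = 15.4 sin 21.4° = 5.619 m/s.
Time to reach the wall: t = 11.3 / 14.34 = 0.7880 s.
Height at that point: y = 5.619×0.7880 − 5.000×0.7880² = 1.323 m.
That is 1.97 − 1.323 = 0.647 m below the top of the wall, so the golf ball does not clear it.

No — it falls 0.647 m short of clearing the wall.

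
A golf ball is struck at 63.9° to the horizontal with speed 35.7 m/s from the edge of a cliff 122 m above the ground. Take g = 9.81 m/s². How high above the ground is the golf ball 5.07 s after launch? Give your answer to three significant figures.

158 m

v_y0 = 35.7 sin 63.9° = 32.06 m/s.
y(t) = 122 + v_y0 t − ½ g t² = 122 + 32.06×5.07 − ½×9.81×5.07² = 158 m.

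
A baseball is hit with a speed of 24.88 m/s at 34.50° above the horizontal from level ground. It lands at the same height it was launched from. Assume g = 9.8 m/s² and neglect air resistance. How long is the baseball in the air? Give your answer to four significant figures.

2.876 s

Vertical component: v_y = 24.88 sin 34.50° = 14.092 m/s.
For a projectile landing at launch height, time of flight is t = 2 v_y / g = 2 × 14.092 / 9.8 = 2.876 s.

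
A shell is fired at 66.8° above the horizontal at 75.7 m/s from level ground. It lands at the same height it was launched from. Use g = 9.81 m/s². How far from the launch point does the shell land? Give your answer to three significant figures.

423 m

For level ground, R = v₀² sin(2θ) / g.
sin(2 × 66.8°) = sin 133.6° = 0.7242.
R = (75.7)² × 0.7242 / 9.81 = 423 m.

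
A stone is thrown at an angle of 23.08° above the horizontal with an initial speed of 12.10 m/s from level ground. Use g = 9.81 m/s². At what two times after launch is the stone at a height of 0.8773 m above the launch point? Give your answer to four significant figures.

v_y0 = 12.10 sin 23.08° = 4.7434 m/s.
Set y = v_y0 t − ½ g t² = 0.8773: 4.905 t² − 4.7434 t + 0.8773 = 0.
t = [4.7434 ± √(22.500 − 17.213)] / 9.81 = (4.7434 ± 2.2993) / 9.81, giving t = 0.2491 s or t = 0.7179 s.
So the stone is at 0.8773 m at t = 0.2491 s (rising) and t = 0.7179 s (falling).

0.2491 s and 0.7179 s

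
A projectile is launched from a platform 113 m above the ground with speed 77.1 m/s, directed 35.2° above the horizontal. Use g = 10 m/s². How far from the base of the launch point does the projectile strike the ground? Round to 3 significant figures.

690 m

Components: v_x = 77.1 cos 35.2° = 63.00 m/s, v_y = 77.1 sin 35.2° = 44.44 m/s.
Vertical: 0 = 113 + 44.44 t − ½(10) t² ⇒ 5.000 t² − 44.44 t − 113 = 0.
t = [44.44 + √(1975 + 2260)] / 10.00 = 10.95 s.
Horizontal: R = v_x · t = 63.00 × 10.95 = 690 m.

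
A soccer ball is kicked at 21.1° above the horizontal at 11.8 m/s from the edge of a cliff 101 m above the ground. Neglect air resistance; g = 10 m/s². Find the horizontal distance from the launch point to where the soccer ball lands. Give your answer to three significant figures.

54.4 m

Components: v_x = 11.8 cos 21.1° = 11.01 m/s, v_y = 11.8 sin 21.1° = 4.248 m/s.
Vertical: 0 = 101 + 4.248 t − ½(10) t² ⇒ 5.000 t² − 4.248 t − 101 = 0.
t = [4.248 + √(18.05 + 2020)] / 10.00 = 4.939 s.
Horizontal: R = v_x · t = 11.01 × 4.939 = 54.4 m.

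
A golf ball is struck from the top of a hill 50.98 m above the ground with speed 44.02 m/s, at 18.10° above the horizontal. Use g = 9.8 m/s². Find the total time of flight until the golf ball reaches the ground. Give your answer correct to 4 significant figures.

4.910 s

Vertical component: v_y = 44.02 sin 18.10° = 13.676 m/s.
Taking up as positive with launch at y = 50.98 m, landing at y = 0: 0 = 50.98 + 13.676 t − ½(9.8) t².
Solving 4.900 t² − 13.676 t − 50.98 = 0 gives t = [13.676 + √(13.676² + 4·4.900·50.98)] / 9.800 = 4.910 s.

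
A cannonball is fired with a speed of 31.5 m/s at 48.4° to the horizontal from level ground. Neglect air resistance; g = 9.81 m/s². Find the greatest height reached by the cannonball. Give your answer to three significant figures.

28.3 m

Vertical component of launch velocity: v_y = 31.5 sin 48.4° = 23.56 m/s.
At the highest point the vertical velocity is zero, so v_y² = 2 g h_max.
h_max = (23.56)² / (2 × 9.81) = 555.1 / 19.62 = 28.3 m.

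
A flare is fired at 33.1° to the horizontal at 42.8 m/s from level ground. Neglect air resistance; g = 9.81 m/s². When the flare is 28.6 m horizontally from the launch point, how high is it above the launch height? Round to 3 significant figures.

v_x = 42.8 cos 33.1° = 35.85 m/s, v_y0 = 42.8 sin 33.1° = 23.37 m/s.
Time to reach x = 28.6 m: t = x / v_x = 28.6 / 35.85 = 0.7978 s.
y = v_y0 t − ½ g t² = 23.37×0.7978 − 4.905×0.7978² = 15.5 m.

15.5 m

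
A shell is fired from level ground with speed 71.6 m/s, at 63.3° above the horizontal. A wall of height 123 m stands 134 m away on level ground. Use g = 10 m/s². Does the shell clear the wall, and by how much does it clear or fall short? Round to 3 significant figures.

v_x = 71.6 cos 63.3° = 32.17 m/s; v_y0 = 71.6 sin 63.3° = 63.97 m/s.
Time to reach the wall: t = 134 / 32.17 = 4.165 s.
Height at that point: y = 63.97×4.165 − 5.000×4.165² = 179.7 m.
That is 179.7 − 123 = 56.7 m above the top of the wall, so the shell clears it.

Yes — it clears the wall by 56.7 m.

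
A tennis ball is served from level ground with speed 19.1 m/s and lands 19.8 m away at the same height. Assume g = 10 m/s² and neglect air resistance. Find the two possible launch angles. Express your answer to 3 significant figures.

16.4° and 73.6°

Level-ground range: R = v₀² sin(2θ)/g ⇒ sin 2θ = R g / v₀² = 19.8×10/19.1² = 0.5427.
2θ = arcsin(0.5427) = 32.87° or 180° − 32.87° = 147.13°.
So θ = 16.4° or θ = 73.6°.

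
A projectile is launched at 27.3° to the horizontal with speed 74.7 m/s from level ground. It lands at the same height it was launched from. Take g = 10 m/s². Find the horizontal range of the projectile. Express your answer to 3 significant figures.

Components: v_x = 74.7 cos 27.3° = 66.38 m/s, v_y = 74.7 sin 27.3° = 34.26 m/s.
Time of flight (same landing height): t = 2 v_y / g = 2 × 34.26 / 10 = 6.852 s.
Range: R = v_x · t = 66.38 × 6.852 = 455 m.

455 m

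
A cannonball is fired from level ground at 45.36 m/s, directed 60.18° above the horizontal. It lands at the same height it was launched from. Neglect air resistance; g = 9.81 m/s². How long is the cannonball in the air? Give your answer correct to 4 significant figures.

8.023 s

Vertical component: v_y = 45.36 sin 60.18° = 39.354 m/s.
For a projectile landing at launch height, time of flight is t = 2 v_y / g = 2 × 39.354 / 9.81 = 8.023 s.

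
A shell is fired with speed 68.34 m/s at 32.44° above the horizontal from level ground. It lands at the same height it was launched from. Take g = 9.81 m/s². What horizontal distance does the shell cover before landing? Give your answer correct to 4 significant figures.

Components: v_x = 68.34 cos 32.44° = 57.676 m/s, v_y = 68.34 sin 32.44° = 36.659 m/s.
Time of flight (same landing height): t = 2 v_y / g = 2 × 36.659 / 9.81 = 7.4738 s.
Range: R = v_x · t = 57.676 × 7.4738 = 431.1 m.

431.1 m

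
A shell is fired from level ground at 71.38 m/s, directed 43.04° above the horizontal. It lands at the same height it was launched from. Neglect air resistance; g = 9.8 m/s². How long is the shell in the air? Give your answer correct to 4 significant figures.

Vertical component: v_y = 71.38 sin 43.04° = 48.717 m/s.
For a projectile landing at launch height, time of flight is t = 2 v_y / g = 2 × 48.717 / 9.8 = 9.942 s.

9.942 s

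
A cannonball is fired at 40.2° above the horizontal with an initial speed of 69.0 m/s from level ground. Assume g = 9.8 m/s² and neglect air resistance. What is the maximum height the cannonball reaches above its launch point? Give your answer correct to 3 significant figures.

101 m

Vertical component of launch velocity: v_y = 69.0 sin 40.2° = 44.54 m/s.
At the highest point the vertical velocity is zero, so v_y² = 2 g h_max.
h_max = (44.54)² / (2 × 9.8) = 1984 / 19.60 = 101 m.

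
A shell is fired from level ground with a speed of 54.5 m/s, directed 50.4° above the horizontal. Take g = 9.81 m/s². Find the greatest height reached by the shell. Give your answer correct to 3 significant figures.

89.9 m

Vertical component of launch velocity: v_y = 54.5 sin 50.4° = 41.99 m/s.
At the highest point the vertical velocity is zero, so v_y² = 2 g h_max.
h_max = (41.99)² / (2 × 9.81) = 1763 / 19.62 = 89.9 m.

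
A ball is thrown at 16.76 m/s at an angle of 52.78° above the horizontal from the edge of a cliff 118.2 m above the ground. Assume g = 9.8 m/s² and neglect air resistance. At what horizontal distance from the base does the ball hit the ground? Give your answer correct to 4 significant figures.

65.48 m

Components: v_x = 16.76 cos 52.78° = 10.138 m/s, v_y = 16.76 sin 52.78° = 13.346 m/s.
Vertical: 0 = 118.2 + 13.346 t − ½(9.8) t² ⇒ 4.900 t² − 13.346 t − 118.2 = 0.
t = [13.346 + √(178.12 + 2316.7)] / 9.800 = 6.4586 s.
Horizontal: R = v_x · t = 10.138 × 6.4586 = 65.48 m.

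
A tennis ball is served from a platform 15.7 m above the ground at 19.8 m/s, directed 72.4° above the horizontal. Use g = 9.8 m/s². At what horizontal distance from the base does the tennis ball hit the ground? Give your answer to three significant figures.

Components: v_x = 19.8 cos 72.4° = 5.987 m/s, v_y = 19.8 sin 72.4° = 18.87 m/s.
Vertical: 0 = 15.7 + 18.87 t − ½(9.8) t² ⇒ 4.900 t² − 18.87 t − 15.7 = 0.
t = [18.87 + √(356.1 + 307.7)] / 9.800 = 4.555 s.
Horizontal: R = v_x · t = 5.987 × 4.555 = 27.3 m.

27.3 m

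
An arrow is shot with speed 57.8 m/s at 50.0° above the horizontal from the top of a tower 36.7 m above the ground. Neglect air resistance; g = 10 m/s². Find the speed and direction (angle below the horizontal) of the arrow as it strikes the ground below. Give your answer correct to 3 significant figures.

63.8 m/s at 54.4° below the horizontal

v_x = 57.8 cos 50.0° = 37.15 m/s (constant).
|v_y| at impact = √((44.28)² + 2×10×36.7) = 51.91 m/s.
Speed = √(37.15² + 51.91²) = 63.8 m/s; angle = arctan(51.91/37.15) = 54.4° below horizontal.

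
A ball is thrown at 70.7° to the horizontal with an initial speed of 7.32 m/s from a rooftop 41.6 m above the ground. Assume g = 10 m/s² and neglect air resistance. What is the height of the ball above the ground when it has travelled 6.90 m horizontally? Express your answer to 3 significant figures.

20.6 m

v_x = 7.32 cos 70.7° = 2.419 m/s, v_y0 = 7.32 sin 70.7° = 6.909 m/s.
Time to reach x = 6.90 m: t = x / v_x = 6.90 / 2.419 = 2.852 s.
y = 41.6 + v_y0 t − ½ g t² = 41.6 + 6.909×2.852 − 5.000×2.852² = 20.6 m.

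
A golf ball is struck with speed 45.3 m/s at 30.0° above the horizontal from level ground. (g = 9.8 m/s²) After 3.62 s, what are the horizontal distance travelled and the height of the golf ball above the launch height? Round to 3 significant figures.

x = 142 m, y = 17.8 m

v_x = 45.3 cos 30.0° = 39.23 m/s; v_y0 = 45.3 sin 30.0° = 22.65 m/s.
x = v_x t = 39.23 × 3.62 = 142 m.
y = v_y0 t − ½ g t² = 22.65×3.62 − 4.900×3.62² = 17.8 m.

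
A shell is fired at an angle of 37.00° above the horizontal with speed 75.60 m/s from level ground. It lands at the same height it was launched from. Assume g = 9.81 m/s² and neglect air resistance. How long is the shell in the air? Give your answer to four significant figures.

Vertical component: v_y = 75.60 sin 37.00° = 45.497 m/s.
For a projectile landing at launch height, time of flight is t = 2 v_y / g = 2 × 45.497 / 9.81 = 9.276 s.

9.276 s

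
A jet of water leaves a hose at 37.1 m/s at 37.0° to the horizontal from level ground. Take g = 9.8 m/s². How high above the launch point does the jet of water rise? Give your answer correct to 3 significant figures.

Vertical component of launch velocity: v_y = 37.1 sin 37.0° = 22.33 m/s.
At the highest point the vertical velocity is zero, so v_y² = 2 g h_max.
h_max = (22.33)² / (2 × 9.8) = 498.6 / 19.60 = 25.4 m.

25.4 m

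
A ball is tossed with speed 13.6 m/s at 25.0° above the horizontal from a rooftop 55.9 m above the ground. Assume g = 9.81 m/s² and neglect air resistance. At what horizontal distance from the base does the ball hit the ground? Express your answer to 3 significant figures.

Components: v_x = 13.6 cos 25.0° = 12.33 m/s, v_y = 13.6 sin 25.0° = 5.748 m/s.
Vertical: 0 = 55.9 + 5.748 t − ½(9.81) t² ⇒ 4.905 t² − 5.748 t − 55.9 = 0.
t = [5.748 + √(33.04 + 1097)] / 9.810 = 4.013 s.
Horizontal: R = v_x · t = 12.33 × 4.013 = 49.5 m.

49.5 m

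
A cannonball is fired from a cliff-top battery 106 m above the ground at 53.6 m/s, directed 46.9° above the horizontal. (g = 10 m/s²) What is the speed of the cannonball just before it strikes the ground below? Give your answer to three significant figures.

70.7 m/s

v_x = 53.6 cos 46.9° = 36.62 m/s is unchanged throughout.
For the vertical component, v_y² = v_y0² + 2 g h = (39.14)² + 2×10×106 = 3652, so |v_y| = 60.43 m/s.
Impact speed = √(v_x² + v_y²) = √(1341 + 3652) = 70.7 m/s.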